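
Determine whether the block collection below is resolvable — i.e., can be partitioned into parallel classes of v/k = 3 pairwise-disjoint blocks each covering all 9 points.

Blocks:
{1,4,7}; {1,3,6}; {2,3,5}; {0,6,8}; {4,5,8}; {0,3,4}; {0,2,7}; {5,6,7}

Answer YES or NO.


v = 9, block size k = 3, number of blocks = 8.
For resolvability, blocks must partition into parallel classes of size v/k = 3.
Total blocks must therefore be a multiple of 3: 8 = 3·2 + 2 ⇒ not divisible ✗.
Resolvable? NO.

NO


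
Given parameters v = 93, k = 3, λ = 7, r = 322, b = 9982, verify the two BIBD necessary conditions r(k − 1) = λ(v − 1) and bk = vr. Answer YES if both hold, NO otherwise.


Condition (i): r(k − 1) = 322·2 = 644; λ(v − 1) = 7·92 = 644. Match? YES.
Condition (ii): bk = 9982·3 = 29946; vr = 93·322 = 29946. Match? YES.
Both conditions hold? YES.

YES


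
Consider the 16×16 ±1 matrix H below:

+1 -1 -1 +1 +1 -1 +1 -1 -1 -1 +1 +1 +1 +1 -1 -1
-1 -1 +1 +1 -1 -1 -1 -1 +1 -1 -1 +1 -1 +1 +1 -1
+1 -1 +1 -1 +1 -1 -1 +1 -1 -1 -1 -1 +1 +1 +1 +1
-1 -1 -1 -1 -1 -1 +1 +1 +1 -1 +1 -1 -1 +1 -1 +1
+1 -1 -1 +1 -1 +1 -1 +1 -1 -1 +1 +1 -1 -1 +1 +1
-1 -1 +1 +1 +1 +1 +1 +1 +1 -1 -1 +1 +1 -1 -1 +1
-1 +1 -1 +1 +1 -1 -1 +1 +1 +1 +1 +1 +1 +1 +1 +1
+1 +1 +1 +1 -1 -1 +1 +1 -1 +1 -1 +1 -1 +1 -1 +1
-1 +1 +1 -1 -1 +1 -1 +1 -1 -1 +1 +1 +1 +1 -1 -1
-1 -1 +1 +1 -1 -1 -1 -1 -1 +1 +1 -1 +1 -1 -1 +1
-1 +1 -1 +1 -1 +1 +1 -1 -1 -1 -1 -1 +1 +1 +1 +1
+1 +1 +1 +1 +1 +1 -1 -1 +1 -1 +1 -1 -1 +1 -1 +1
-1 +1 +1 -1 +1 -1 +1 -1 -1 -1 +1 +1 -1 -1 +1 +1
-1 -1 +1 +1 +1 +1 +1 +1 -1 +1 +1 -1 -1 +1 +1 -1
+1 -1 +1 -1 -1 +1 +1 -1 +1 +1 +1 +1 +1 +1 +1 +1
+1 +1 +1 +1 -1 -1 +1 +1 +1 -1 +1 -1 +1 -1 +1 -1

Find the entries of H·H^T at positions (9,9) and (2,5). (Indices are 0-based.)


Row 2 of H: [1, -1, 1, -1, 1, -1, -1, 1, -1, -1, -1, -1, 1, 1, 1, 1].
Row 5 of H: [-1, -1, 1, 1, 1, 1, 1, 1, 1, -1, -1, 1, 1, -1, -1, 1].
Row 9 of H: [-1, -1, 1, 1, -1, -1, -1, -1, -1, 1, 1, -1, 1, -1, -1, 1].
(H·H^T)[9][9] = Σ_j H[9][j]·H[9][j] = (-1)² + (-1)² + (1)² + (1)² + (-1)² + (-1)² + (-1)² + (-1)² + (-1)² + (1)² + (1)² + (-1)² + (1)² + (-1)² + (-1)² + (1)² = 1 + 1 + 1 + 1 + 1 + 1 + 1 + 1 + 1 + 1 + 1 + 1 + 1 + 1 + 1 + 1 = 16.
(H·H^T)[2][5] = Σ_j H[2][j]·H[5][j] = (1)·(-1) + (-1)·(-1) + (1)·(1) + (-1)·(1) + (1)·(1) + (-1)·(1) + (-1)·(1) + (1)·(1) + (-1)·(1) + (-1)·(-1) + (-1)·(-1) + (-1)·(1) + (1)·(1) + (1)·(-1) + (1)·(-1) + (1)·(1) = -1 + 1 + 1 + -1 + 1 + -1 + -1 + 1 + -1 + 1 + 1 + -1 + 1 + -1 + -1 + 1 = 0.
So rows 2 and 5 are orthogonal; the diagonal entry equals n = 16.

(9,9) entry = 16; (2,5) entry = 0.


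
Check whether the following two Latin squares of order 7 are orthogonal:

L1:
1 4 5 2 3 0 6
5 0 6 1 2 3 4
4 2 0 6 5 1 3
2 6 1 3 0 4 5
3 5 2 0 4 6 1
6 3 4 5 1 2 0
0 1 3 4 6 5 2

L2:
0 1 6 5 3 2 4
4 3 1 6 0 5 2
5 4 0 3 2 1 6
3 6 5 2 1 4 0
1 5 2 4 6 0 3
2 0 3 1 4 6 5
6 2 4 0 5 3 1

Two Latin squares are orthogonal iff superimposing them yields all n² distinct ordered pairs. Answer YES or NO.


Form the n² = 49 superimposed pairs (L1[i][j], L2[i][j]), row by row (rows and columns indexed from 0):
row 0: (1,0) (4,1) (5,6) (2,5) (3,3) (0,2) (6,4)
row 1: (5,4) (0,3) (6,1) (1,6) (2,0) (3,5) (4,2)
row 2: (4,5) (2,4) (0,0) (6,3) (5,2) (1,1) (3,6)
row 3: (2,3) (6,6) (1,5) (3,2) (0,1) (4,4) (5,0)
row 4: (3,1) (5,5) (2,2) (0,4) (4,6) (6,0) (1,3)
row 5: (6,2) (3,0) (4,3) (5,1) (1,4) (2,6) (0,5)
row 6: (0,6) (1,2) (3,4) (4,0) (6,5) (5,3) (2,1)
Orthogonality requires all 49 pairs distinct.
Check by first coordinate: for each symbol s of L1, list the L2 entries in the n cells where L1 = s; they must all differ.
  L1 = 0: L2 entries (in reading order) 2, 3, 0, 1, 4, 5, 6 — all 7 distinct ✓
  L1 = 1: L2 entries (in reading order) 0, 6, 1, 5, 3, 4, 2 — all 7 distinct ✓
  L1 = 2: L2 entries (in reading order) 5, 0, 4, 3, 2, 6, 1 — all 7 distinct ✓
  L1 = 3: L2 entries (in reading order) 3, 5, 6, 2, 1, 0, 4 — all 7 distinct ✓
  L1 = 4: L2 entries (in reading order) 1, 2, 5, 4, 6, 3, 0 — all 7 distinct ✓
  L1 = 5: L2 entries (in reading order) 6, 4, 2, 0, 5, 1, 3 — all 7 distinct ✓
  L1 = 6: L2 entries (in reading order) 4, 1, 3, 6, 0, 2, 5 — all 7 distinct ✓
Every symbol of L1 meets every symbol of L2 exactly once, so all 49 pairs are distinct (49 of 49).
Conclusion: YES.

YES


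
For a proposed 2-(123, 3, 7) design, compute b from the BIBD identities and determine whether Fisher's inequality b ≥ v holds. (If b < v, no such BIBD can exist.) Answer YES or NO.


b = λv(v − 1)/(k(k − 1)) = 7·123·122/(3·2) = 105042/6 = 17507.
Compare with v = 123: b ≥ v, so Fisher's inequality holds.

YES


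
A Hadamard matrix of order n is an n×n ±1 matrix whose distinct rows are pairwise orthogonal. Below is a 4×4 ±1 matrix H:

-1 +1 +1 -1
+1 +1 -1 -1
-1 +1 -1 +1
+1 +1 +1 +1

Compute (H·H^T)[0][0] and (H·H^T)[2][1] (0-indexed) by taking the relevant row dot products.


Row 0 of H: [-1, 1, 1, -1].
Row 1 of H: [1, 1, -1, -1].
Row 2 of H: [-1, 1, -1, 1].
(H·H^T)[0][0] = Σ_j H[0][j]·H[0][j] = (-1)² + (1)² + (1)² + (-1)² = 1 + 1 + 1 + 1 = 4.
(H·H^T)[2][1] = Σ_j H[2][j]·H[1][j] = (-1)·(1) + (1)·(1) + (-1)·(-1) + (1)·(-1) = -1 + 1 + 1 + -1 = 0.
So rows 2 and 1 are orthogonal; the diagonal entry equals n = 4.

(0,0) entry = 4; (2,1) entry = 0.


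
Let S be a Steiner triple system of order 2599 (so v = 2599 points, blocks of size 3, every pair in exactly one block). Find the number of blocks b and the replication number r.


An STS(v) is a 2-(v, 3, 1) BIBD: block size k = 3, λ = 1.
Replication: r(k − 1) = λ(v − 1) ⇒ r·2 = 2599 − 1 = 2598 ⇒ r = 1299.
Block count: bk = vr ⇒ b·3 = 2599·1299 = 3376101 ⇒ b = 1125367.

r = 1299, b = 1125367.


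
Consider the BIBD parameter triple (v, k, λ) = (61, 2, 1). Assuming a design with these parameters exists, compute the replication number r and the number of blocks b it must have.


Any 2-(v, k, λ) BIBD satisfies two necessary conditions:
  (i)  Each point sits in r blocks, and counting incidences through any fixed point gives r(k − 1) = λ(v − 1), so r = λ(v − 1)/(k − 1).
  (ii) Total incidences bk = vr, so b = vr/k.
Step 1: r = λ(v − 1)/(k − 1) = 1·(61 − 1)/(2 − 1) = 1·60/1 = 60/1 = 60.
Step 2: b = vr/k = 61·60/2 = 3660/2 = 1830.
Check integrality: r = 60 ∈ Z ✓, b = 1830 ∈ Z ✓.
(These identities are necessary conditions: they determine r and b for any design with these parameters, but do not by themselves prove that one exists.)

r = 60, b = 1830.


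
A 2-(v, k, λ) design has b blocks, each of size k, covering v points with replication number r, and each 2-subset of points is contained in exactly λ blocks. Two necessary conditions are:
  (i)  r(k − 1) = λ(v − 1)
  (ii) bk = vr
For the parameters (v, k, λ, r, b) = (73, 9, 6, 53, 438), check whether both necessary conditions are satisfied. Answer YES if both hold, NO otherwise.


Condition (i): r(k − 1) = 53·8 = 424; λ(v − 1) = 6·72 = 432. Match? NO.
Condition (ii): bk = 438·9 = 3942; vr = 73·53 = 3869. Match? NO.
Both conditions hold? NO.

NO


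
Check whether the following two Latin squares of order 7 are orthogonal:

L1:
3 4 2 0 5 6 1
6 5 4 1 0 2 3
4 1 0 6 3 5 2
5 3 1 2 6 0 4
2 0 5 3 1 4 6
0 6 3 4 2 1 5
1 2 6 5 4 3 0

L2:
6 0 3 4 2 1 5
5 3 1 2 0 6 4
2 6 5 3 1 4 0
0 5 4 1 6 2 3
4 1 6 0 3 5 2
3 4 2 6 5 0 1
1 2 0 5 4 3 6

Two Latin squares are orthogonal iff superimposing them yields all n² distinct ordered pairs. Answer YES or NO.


Form the n² = 49 superimposed pairs (L1[i][j], L2[i][j]), row by row (rows and columns indexed from 0):
row 0: (3,6) (4,0) (2,3) (0,4) (5,2) (6,1) (1,5)
row 1: (6,5) (5,3) (4,1) (1,2) (0,0) (2,6) (3,4)
row 2: (4,2) (1,6) (0,5) (6,3) (3,1) (5,4) (2,0)
row 3: (5,0) (3,5) (1,4) (2,1) (6,6) (0,2) (4,3)
row 4: (2,4) (0,1) (5,6) (3,0) (1,3) (4,5) (6,2)
row 5: (0,3) (6,4) (3,2) (4,6) (2,5) (1,0) (5,1)
row 6: (1,1) (2,2) (6,0) (5,5) (4,4) (3,3) (0,6)
Orthogonality requires all 49 pairs distinct.
Check by first coordinate: for each symbol s of L1, list the L2 entries in the n cells where L1 = s; they must all differ.
  L1 = 0: L2 entries (in reading order) 4, 0, 5, 2, 1, 3, 6 — all 7 distinct ✓
  L1 = 1: L2 entries (in reading order) 5, 2, 6, 4, 3, 0, 1 — all 7 distinct ✓
  L1 = 2: L2 entries (in reading order) 3, 6, 0, 1, 4, 5, 2 — all 7 distinct ✓
  L1 = 3: L2 entries (in reading order) 6, 4, 1, 5, 0, 2, 3 — all 7 distinct ✓
  L1 = 4: L2 entries (in reading order) 0, 1, 2, 3, 5, 6, 4 — all 7 distinct ✓
  L1 = 5: L2 entries (in reading order) 2, 3, 4, 0, 6, 1, 5 — all 7 distinct ✓
  L1 = 6: L2 entries (in reading order) 1, 5, 3, 6, 2, 4, 0 — all 7 distinct ✓
Every symbol of L1 meets every symbol of L2 exactly once, so all 49 pairs are distinct (49 of 49).
Conclusion: YES.

YES


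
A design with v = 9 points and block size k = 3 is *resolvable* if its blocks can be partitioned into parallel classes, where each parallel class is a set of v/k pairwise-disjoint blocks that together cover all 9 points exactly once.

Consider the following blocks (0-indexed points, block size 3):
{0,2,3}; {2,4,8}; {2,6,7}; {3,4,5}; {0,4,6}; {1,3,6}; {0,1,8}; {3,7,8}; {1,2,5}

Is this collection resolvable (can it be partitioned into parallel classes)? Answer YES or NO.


v = 9, block size k = 3, number of blocks = 9.
For resolvability, blocks must partition into parallel classes of size v/k = 3.
Total blocks must therefore be a multiple of 3: 9 = 3·3 + 0 ⇒ divisible ✓.
Consider block {0,2,3}. It intersects every other block in the collection, so no parallel class of size 3 can contain it.
Since every block must belong to some parallel class in a resolution, the collection cannot be partitioned into parallel classes.
Resolvable? NO.

NO


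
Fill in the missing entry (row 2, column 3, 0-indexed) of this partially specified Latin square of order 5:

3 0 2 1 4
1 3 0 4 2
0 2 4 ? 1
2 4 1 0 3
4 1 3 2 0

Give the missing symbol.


Row 2 contains symbols [0, 1, 2, 4] — missing [3].
Column 3 contains symbols [0, 1, 2, 4] — missing [3].
The missing symbol must appear in both missing sets; intersection = [3].
Therefore the hidden value is 3.

Missing value = 3.


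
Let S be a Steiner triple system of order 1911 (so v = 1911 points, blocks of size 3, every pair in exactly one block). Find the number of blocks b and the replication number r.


An STS(v) is a 2-(v, 3, 1) BIBD: block size k = 3, λ = 1.
Replication: r(k − 1) = λ(v − 1) ⇒ r·2 = 1911 − 1 = 1910 ⇒ r = 955.
Block count: bk = vr ⇒ b·3 = 1911·955 = 1825005 ⇒ b = 608335.
(Check via b = v(v − 1)/6 = 1911·1910/6 = 3650010/6 = 608335.)

r = 955, b = 608335.


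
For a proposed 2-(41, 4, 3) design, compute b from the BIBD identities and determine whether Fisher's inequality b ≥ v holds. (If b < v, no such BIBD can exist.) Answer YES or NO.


b = λv(v − 1)/(k(k − 1)) = 3·41·40/(4·3) = 4920/12 = 410.
Compare with v = 41: b ≥ v, so Fisher's inequality holds.

YES


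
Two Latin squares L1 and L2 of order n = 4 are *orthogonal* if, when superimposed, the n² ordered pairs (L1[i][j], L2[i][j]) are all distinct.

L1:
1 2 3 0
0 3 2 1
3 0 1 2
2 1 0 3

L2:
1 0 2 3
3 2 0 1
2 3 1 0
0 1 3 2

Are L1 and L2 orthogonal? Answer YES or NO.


Form the n² = 16 superimposed pairs (L1[i][j], L2[i][j]), row by row (rows and columns indexed from 0):
row 0: (1,1) (2,0) (3,2) (0,3)
row 1: (0,3) (3,2) (2,0) (1,1)
row 2: (3,2) (0,3) (1,1) (2,0)
row 3: (2,0) (1,1) (0,3) (3,2)
Orthogonality requires all 16 pairs distinct.
But the pair (0,3) repeats: cell (0,3) has L1 = 0, L2 = 3, and cell (1,0) has L1 = 0, L2 = 3.
A repeated pair means some other pair never occurs (only 4 distinct pairs out of 16), so the squares are not orthogonal.
Conclusion: NO.

NO


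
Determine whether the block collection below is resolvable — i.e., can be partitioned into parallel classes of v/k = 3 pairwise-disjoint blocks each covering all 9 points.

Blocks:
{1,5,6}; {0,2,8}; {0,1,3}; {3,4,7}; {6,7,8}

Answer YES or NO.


v = 9, block size k = 3, number of blocks = 5.
For resolvability, blocks must partition into parallel classes of size v/k = 3.
Total blocks must therefore be a multiple of 3: 5 = 3·1 + 2 ⇒ not divisible ✗.
Resolvable? NO.

NO


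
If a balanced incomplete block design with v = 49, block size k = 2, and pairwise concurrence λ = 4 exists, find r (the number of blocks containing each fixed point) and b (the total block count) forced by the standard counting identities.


Any 2-(v, k, λ) BIBD satisfies two necessary conditions:
  (i)  Each point sits in r blocks, and counting incidences through any fixed point gives r(k − 1) = λ(v − 1), so r = λ(v − 1)/(k − 1).
  (ii) Total incidences bk = vr, so b = vr/k.
Step 1: r = λ(v − 1)/(k − 1) = 4·(49 − 1)/(2 − 1) = 4·48/1 = 192/1 = 192.
Step 2: b = vr/k = 49·192/2 = 9408/2 = 4704.
Check integrality: r = 192 ∈ Z ✓, b = 4704 ∈ Z ✓.
(These identities are necessary conditions: they determine r and b for any design with these parameters, but do not by themselves prove that one exists.)

r = 192, b = 4704.


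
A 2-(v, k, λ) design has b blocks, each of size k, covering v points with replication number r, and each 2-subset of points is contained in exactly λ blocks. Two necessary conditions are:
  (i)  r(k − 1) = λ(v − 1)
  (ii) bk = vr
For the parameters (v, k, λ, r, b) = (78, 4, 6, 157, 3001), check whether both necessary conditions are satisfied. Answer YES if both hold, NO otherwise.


Condition (i): r(k − 1) = 157·3 = 471; λ(v − 1) = 6·77 = 462. Match? NO.
Condition (ii): bk = 3001·4 = 12004; vr = 78·157 = 12246. Match? NO.
Both conditions hold? NO.

NO


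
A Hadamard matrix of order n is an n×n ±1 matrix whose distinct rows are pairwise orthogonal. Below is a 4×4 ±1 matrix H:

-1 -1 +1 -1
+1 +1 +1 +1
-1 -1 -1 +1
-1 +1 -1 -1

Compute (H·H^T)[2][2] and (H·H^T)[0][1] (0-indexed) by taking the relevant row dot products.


Row 0 of H: [-1, -1, 1, -1].
Row 1 of H: [1, 1, 1, 1].
Row 2 of H: [-1, -1, -1, 1].
(H·H^T)[2][2] = Σ_j H[2][j]·H[2][j] = (-1)² + (-1)² + (-1)² + (1)² = 1 + 1 + 1 + 1 = 4.
(H·H^T)[0][1] = Σ_j H[0][j]·H[1][j] = (-1)·(1) + (-1)·(1) + (1)·(1) + (-1)·(1) = -1 + -1 + 1 + -1 = -2.
Rows 0 and 1 are not orthogonal (dot product = -2 ≠ 0), so H is not a Hadamard matrix.

(2,2) entry = 4; (0,1) entry = -2.


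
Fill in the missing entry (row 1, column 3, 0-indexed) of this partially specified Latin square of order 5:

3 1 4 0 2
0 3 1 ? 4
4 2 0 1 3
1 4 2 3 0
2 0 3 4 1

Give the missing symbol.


Row 1 contains symbols [0, 1, 3, 4] — missing [2].
Column 3 contains symbols [0, 1, 3, 4] — missing [2].
The missing symbol must appear in both missing sets; intersection = [2].
Therefore the hidden value is 2.

Missing value = 2.


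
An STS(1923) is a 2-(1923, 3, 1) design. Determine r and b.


An STS(v) is a 2-(v, 3, 1) BIBD: block size k = 3, λ = 1.
Replication: r(k − 1) = λ(v − 1) ⇒ r·2 = 1923 − 1 = 1922 ⇒ r = 961.
Block count: bk = vr ⇒ b·3 = 1923·961 = 1848003 ⇒ b = 616001.
(Check via b = v(v − 1)/6 = 1923·1922/6 = 3696006/6 = 616001.)

r = 961, b = 616001.


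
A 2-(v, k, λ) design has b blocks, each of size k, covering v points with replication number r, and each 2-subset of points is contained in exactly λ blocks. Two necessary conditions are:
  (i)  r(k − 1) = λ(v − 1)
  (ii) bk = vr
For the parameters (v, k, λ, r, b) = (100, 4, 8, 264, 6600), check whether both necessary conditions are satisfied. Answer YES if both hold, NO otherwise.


Condition (i): r(k − 1) = 264·3 = 792; λ(v − 1) = 8·99 = 792. Match? YES.
Condition (ii): bk = 6600·4 = 26400; vr = 100·264 = 26400. Match? YES.
Both conditions hold? YES.

YES


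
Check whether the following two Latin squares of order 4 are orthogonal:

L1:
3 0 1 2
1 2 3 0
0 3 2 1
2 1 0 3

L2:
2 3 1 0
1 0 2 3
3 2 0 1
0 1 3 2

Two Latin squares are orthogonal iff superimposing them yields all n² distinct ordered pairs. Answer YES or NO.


Form the n² = 16 superimposed pairs (L1[i][j], L2[i][j]), row by row (rows and columns indexed from 0):
row 0: (3,2) (0,3) (1,1) (2,0)
row 1: (1,1) (2,0) (3,2) (0,3)
row 2: (0,3) (3,2) (2,0) (1,1)
row 3: (2,0) (1,1) (0,3) (3,2)
Orthogonality requires all 16 pairs distinct.
But the pair (1,1) repeats: cell (0,2) has L1 = 1, L2 = 1, and cell (1,0) has L1 = 1, L2 = 1.
A repeated pair means some other pair never occurs (only 4 distinct pairs out of 16), so the squares are not orthogonal.
Conclusion: NO.

NO


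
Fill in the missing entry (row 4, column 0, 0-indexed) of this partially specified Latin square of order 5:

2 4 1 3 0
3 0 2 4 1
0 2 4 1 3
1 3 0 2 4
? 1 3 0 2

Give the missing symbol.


Row 4 contains symbols [0, 1, 2, 3] — missing [4].
Column 0 contains symbols [0, 1, 2, 3] — missing [4].
The missing symbol must appear in both missing sets; intersection = [4].
Therefore the hidden value is 4.

Missing value = 4.


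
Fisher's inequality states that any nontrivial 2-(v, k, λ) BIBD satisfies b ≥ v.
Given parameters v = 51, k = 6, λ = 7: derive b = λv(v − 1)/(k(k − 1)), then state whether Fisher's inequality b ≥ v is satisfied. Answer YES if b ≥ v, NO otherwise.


b = λv(v − 1)/(k(k − 1)) = 7·51·50/(6·5) = 17850/30 = 595.
Compare with v = 51: b ≥ v, so Fisher's inequality holds.

YES


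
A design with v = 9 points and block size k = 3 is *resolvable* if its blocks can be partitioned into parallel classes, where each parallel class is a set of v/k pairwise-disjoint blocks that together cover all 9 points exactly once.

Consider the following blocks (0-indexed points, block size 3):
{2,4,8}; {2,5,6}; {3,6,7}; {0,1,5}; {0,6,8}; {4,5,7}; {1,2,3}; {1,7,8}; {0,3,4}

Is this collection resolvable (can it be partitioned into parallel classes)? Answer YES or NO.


v = 9, block size k = 3, number of blocks = 9.
For resolvability, blocks must partition into parallel classes of size v/k = 3.
Total blocks must therefore be a multiple of 3: 9 = 3·3 + 0 ⇒ divisible ✓.
Greedy packing gives 3 candidate class(es). Each should be a full parallel class (size 3, covers all 9 points).
  Class 1 (3 blocks): {2,4,8}; {3,6,7}; {0,1,5}. Points covered: [0, 1, 2, 3, 4, 5, 6, 7, 8].
  Class 2 (3 blocks): {2,5,6}; {1,7,8}; {0,3,4}. Points covered: [0, 1, 2, 3, 4, 5, 6, 7, 8].
  Class 3 (3 blocks): {0,6,8}; {4,5,7}; {1,2,3}. Points covered: [0, 1, 2, 3, 4, 5, 6, 7, 8].
All classes full (size 3)? YES. All classes cover every point? YES.
Resolvable? YES.

YES


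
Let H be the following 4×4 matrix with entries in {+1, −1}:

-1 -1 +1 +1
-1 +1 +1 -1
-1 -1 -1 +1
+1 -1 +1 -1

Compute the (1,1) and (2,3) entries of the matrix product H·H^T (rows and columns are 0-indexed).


Row 1 of H: [-1, 1, 1, -1].
Row 2 of H: [-1, -1, -1, 1].
Row 3 of H: [1, -1, 1, -1].
(H·H^T)[1][1] = Σ_j H[1][j]·H[1][j] = (-1)² + (1)² + (1)² + (-1)² = 1 + 1 + 1 + 1 = 4.
(H·H^T)[2][3] = Σ_j H[2][j]·H[3][j] = (-1)·(1) + (-1)·(-1) + (-1)·(1) + (1)·(-1) = -1 + 1 + -1 + -1 = -2.
Rows 2 and 3 are not orthogonal (dot product = -2 ≠ 0), so H is not a Hadamard matrix.

(1,1) entry = 4; (2,3) entry = -2.


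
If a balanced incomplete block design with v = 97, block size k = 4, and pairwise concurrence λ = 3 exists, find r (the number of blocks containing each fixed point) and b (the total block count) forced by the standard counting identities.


Any 2-(v, k, λ) BIBD satisfies two necessary conditions:
  (i)  Each point sits in r blocks, and counting incidences through any fixed point gives r(k − 1) = λ(v − 1), so r = λ(v − 1)/(k − 1).
  (ii) Total incidences bk = vr, so b = vr/k.
Step 1: r = λ(v − 1)/(k − 1) = 3·(97 − 1)/(4 − 1) = 3·96/3 = 288/3 = 96.
Step 2: b = vr/k = 97·96/4 = 9312/4 = 2328.
Check integrality: r = 96 ∈ Z ✓, b = 2328 ∈ Z ✓.
(These identities are necessary conditions: they determine r and b for any design with these parameters, but do not by themselves prove that one exists.)

r = 96, b = 2328.


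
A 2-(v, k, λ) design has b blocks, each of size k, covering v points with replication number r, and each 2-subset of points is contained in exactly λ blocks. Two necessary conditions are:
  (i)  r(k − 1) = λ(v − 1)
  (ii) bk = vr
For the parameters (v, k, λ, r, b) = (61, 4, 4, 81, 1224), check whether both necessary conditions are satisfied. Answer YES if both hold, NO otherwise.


Condition (i): r(k − 1) = 81·3 = 243; λ(v − 1) = 4·60 = 240. Match? NO.
Condition (ii): bk = 1224·4 = 4896; vr = 61·81 = 4941. Match? NO.
Both conditions hold? NO.

NO


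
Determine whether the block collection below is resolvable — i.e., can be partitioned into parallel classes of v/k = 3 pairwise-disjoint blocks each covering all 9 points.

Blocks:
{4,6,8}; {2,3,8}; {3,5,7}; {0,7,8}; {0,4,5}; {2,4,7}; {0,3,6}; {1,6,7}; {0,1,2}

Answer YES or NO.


v = 9, block size k = 3, number of blocks = 9.
For resolvability, blocks must partition into parallel classes of size v/k = 3.
Total blocks must therefore be a multiple of 3: 9 = 3·3 + 0 ⇒ divisible ✓.
Consider block {0,7,8}. It intersects every other block in the collection, so no parallel class of size 3 can contain it.
Since every block must belong to some parallel class in a resolution, the collection cannot be partitioned into parallel classes.
Resolvable? NO.

NO


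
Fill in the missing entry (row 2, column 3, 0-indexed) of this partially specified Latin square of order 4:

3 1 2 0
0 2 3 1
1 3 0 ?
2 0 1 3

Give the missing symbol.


Row 2 contains symbols [0, 1, 3] — missing [2].
Column 3 contains symbols [0, 1, 3] — missing [2].
The missing symbol must appear in both missing sets; intersection = [2].
Therefore the hidden value is 2.

Missing value = 2.


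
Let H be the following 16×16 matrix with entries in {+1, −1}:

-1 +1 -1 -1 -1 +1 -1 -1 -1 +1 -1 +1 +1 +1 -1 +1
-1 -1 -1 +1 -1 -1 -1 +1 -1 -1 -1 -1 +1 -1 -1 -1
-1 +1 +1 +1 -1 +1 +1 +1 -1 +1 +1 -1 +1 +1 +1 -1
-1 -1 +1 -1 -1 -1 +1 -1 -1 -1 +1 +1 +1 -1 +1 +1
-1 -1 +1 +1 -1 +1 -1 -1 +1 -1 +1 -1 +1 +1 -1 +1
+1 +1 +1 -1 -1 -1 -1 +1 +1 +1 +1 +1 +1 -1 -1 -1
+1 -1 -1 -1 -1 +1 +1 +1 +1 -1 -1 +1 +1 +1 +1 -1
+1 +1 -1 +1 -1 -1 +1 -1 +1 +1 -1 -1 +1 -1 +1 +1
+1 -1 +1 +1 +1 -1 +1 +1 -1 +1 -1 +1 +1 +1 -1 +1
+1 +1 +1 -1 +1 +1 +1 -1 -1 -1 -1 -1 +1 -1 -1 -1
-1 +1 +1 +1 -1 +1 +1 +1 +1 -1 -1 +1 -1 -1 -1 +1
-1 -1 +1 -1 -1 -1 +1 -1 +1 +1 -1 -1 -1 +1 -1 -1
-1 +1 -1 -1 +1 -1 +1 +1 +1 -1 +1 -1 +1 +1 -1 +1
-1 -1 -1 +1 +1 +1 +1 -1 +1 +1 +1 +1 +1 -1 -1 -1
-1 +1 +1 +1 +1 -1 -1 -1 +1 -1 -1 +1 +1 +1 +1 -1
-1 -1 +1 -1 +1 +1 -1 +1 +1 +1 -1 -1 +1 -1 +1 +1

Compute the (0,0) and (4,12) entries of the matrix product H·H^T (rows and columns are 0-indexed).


Row 0 of H: [-1, 1, -1, -1, -1, 1, -1, -1, -1, 1, -1, 1, 1, 1, -1, 1].
Row 4 of H: [-1, -1, 1, 1, -1, 1, -1, -1, 1, -1, 1, -1, 1, 1, -1, 1].
Row 12 of H: [-1, 1, -1, -1, 1, -1, 1, 1, 1, -1, 1, -1, 1, 1, -1, 1].
(H·H^T)[0][0] = Σ_j H[0][j]·H[0][j] = (-1)² + (1)² + (-1)² + (-1)² + (-1)² + (1)² + (-1)² + (-1)² + (-1)² + (1)² + (-1)² + (1)² + (1)² + (1)² + (-1)² + (1)² = 1 + 1 + 1 + 1 + 1 + 1 + 1 + 1 + 1 + 1 + 1 + 1 + 1 + 1 + 1 + 1 = 16.
(H·H^T)[4][12] = Σ_j H[4][j]·H[12][j] = (-1)·(-1) + (-1)·(1) + (1)·(-1) + (1)·(-1) + (-1)·(1) + (1)·(-1) + (-1)·(1) + (-1)·(1) + (1)·(1) + (-1)·(-1) + (1)·(1) + (-1)·(-1) + (1)·(1) + (1)·(1) + (-1)·(-1) + (1)·(1) = 1 + -1 + -1 + -1 + -1 + -1 + -1 + -1 + 1 + 1 + 1 + 1 + 1 + 1 + 1 + 1 = 2.
Rows 4 and 12 are not orthogonal (dot product = 2 ≠ 0), so H is not a Hadamard matrix.

(0,0) entry = 16; (4,12) entry = 2.


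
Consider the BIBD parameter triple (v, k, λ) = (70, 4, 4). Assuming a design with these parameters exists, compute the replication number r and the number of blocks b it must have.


Any 2-(v, k, λ) BIBD satisfies two necessary conditions:
  (i)  Each point sits in r blocks, and counting incidences through any fixed point gives r(k − 1) = λ(v − 1), so r = λ(v − 1)/(k − 1).
  (ii) Total incidences bk = vr, so b = vr/k.
Step 1: r = λ(v − 1)/(k − 1) = 4·(70 − 1)/(4 − 1) = 4·69/3 = 276/3 = 92.
Step 2: b = vr/k = 70·92/4 = 6440/4 = 1610.
Check integrality: r = 92 ∈ Z ✓, b = 1610 ∈ Z ✓.
(These identities are necessary conditions: they determine r and b for any design with these parameters, but do not by themselves prove that one exists.)

r = 92, b = 1610.


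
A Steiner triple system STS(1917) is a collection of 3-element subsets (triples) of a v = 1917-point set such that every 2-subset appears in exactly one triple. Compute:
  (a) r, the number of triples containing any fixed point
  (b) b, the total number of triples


An STS(v) is a 2-(v, 3, 1) BIBD: block size k = 3, λ = 1.
Replication: r(k − 1) = λ(v − 1) ⇒ r·2 = 1917 − 1 = 1916 ⇒ r = 958.
Block count: b = v(v − 1)/6 = 1917·1916/6 = 3672972/6 = 612162.
(Check via bk = vr: 612162·3 = 1836486 = 1917·958 = 1836486 ✓.)

r = 958, b = 612162.


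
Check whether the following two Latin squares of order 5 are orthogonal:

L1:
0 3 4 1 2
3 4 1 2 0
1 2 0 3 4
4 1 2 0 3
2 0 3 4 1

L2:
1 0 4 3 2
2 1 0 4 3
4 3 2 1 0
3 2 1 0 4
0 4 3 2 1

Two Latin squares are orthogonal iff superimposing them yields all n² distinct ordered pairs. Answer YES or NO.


Form the n² = 25 superimposed pairs (L1[i][j], L2[i][j]), row by row (rows and columns indexed from 0):
row 0: (0,1) (3,0) (4,4) (1,3) (2,2)
row 1: (3,2) (4,1) (1,0) (2,4) (0,3)
row 2: (1,4) (2,3) (0,2) (3,1) (4,0)
row 3: (4,3) (1,2) (2,1) (0,0) (3,4)
row 4: (2,0) (0,4) (3,3) (4,2) (1,1)
Orthogonality requires all 25 pairs distinct.
Check by first coordinate: for each symbol s of L1, list the L2 entries in the n cells where L1 = s; they must all differ.
  L1 = 0: L2 entries (in reading order) 1, 3, 2, 0, 4 — all 5 distinct ✓
  L1 = 1: L2 entries (in reading order) 3, 0, 4, 2, 1 — all 5 distinct ✓
  L1 = 2: L2 entries (in reading order) 2, 4, 3, 1, 0 — all 5 distinct ✓
  L1 = 3: L2 entries (in reading order) 0, 2, 1, 4, 3 — all 5 distinct ✓
  L1 = 4: L2 entries (in reading order) 4, 1, 0, 3, 2 — all 5 distinct ✓
Every symbol of L1 meets every symbol of L2 exactly once, so all 25 pairs are distinct (25 of 25).
Conclusion: YES.

YES


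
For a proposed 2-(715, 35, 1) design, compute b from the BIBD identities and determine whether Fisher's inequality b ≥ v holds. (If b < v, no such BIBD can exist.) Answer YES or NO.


r = λ(v − 1)/(k − 1) = 1·714/34 = 21.
b = vr/k = 715·21/35 = 429.
Fisher's inequality: b ≥ v ⇔ 429 ≥ 715? NO.

NO


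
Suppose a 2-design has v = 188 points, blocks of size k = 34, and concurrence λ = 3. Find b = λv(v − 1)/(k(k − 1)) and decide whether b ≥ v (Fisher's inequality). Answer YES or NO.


r = λ(v − 1)/(k − 1) = 3·187/33 = 17.
b = vr/k = 188·17/34 = 94.
Fisher's inequality: b ≥ v ⇔ 94 ≥ 188? NO.

NO


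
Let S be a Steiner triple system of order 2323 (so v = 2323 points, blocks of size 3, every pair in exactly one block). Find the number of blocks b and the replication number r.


An STS(v) is a 2-(v, 3, 1) BIBD: block size k = 3, λ = 1.
Replication: r(k − 1) = λ(v − 1) ⇒ r·2 = 2323 − 1 = 2322 ⇒ r = 1161.
Block count: b = v(v − 1)/6 = 2323·2322/6 = 5394006/6 = 899001.

r = 1161, b = 899001.


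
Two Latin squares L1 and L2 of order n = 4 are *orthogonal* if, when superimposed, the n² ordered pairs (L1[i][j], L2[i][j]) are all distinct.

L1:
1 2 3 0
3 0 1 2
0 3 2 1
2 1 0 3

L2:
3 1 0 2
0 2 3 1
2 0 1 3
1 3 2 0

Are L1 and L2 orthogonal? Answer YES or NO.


Form the n² = 16 superimposed pairs (L1[i][j], L2[i][j]), row by row (rows and columns indexed from 0):
row 0: (1,3) (2,1) (3,0) (0,2)
row 1: (3,0) (0,2) (1,3) (2,1)
row 2: (0,2) (3,0) (2,1) (1,3)
row 3: (2,1) (1,3) (0,2) (3,0)
Orthogonality requires all 16 pairs distinct.
But the pair (3,0) repeats: cell (0,2) has L1 = 3, L2 = 0, and cell (1,0) has L1 = 3, L2 = 0.
A repeated pair means some other pair never occurs (only 4 distinct pairs out of 16), so the squares are not orthogonal.
Conclusion: NO.

NO


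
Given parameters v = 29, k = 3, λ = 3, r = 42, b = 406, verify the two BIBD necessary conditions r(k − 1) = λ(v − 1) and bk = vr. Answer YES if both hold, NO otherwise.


Condition (i): r(k − 1) = 42·2 = 84; λ(v − 1) = 3·28 = 84. Match? YES.
Condition (ii): bk = 406·3 = 1218; vr = 29·42 = 1218. Match? YES.
Both conditions hold? YES.

YES


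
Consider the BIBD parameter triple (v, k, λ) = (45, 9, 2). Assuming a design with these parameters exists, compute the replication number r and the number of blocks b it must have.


Any 2-(v, k, λ) BIBD satisfies two necessary conditions:
  (i)  Each point sits in r blocks, and counting incidences through any fixed point gives r(k − 1) = λ(v − 1), so r = λ(v − 1)/(k − 1).
  (ii) Total incidences bk = vr, so b = vr/k.
Step 1: r = λ(v − 1)/(k − 1) = 2·(45 − 1)/(9 − 1) = 2·44/8 = 88/8 = 11.
Step 2: b = vr/k = 45·11/9 = 495/9 = 55.
Check integrality: r = 11 ∈ Z ✓, b = 55 ∈ Z ✓.
(These identities are necessary conditions: they determine r and b for any design with these parameters, but do not by themselves prove that one exists.)

r = 11, b = 55.


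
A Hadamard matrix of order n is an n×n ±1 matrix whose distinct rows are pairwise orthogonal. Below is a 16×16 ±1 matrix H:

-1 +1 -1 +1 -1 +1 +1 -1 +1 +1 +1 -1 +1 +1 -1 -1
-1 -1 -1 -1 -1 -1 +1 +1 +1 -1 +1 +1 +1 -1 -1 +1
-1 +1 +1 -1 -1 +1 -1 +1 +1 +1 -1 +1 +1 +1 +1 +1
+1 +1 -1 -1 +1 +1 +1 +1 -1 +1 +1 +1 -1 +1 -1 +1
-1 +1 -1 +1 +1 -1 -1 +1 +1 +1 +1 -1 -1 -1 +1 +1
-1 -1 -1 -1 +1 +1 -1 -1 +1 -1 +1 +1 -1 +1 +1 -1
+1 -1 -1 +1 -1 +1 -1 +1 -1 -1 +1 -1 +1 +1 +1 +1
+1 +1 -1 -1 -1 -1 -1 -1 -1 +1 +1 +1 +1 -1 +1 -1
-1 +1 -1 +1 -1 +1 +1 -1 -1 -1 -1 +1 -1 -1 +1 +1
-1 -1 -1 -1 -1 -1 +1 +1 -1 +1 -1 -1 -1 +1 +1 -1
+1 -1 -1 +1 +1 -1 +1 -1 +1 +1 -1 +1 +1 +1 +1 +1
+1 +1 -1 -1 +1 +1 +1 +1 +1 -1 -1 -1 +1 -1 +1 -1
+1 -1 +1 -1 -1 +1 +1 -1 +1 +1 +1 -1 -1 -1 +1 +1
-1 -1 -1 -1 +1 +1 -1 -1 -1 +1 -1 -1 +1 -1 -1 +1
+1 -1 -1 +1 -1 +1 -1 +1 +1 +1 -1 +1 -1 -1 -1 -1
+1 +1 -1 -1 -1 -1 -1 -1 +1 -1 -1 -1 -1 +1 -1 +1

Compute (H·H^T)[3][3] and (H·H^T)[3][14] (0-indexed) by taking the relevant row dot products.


Row 3 of H: [1, 1, -1, -1, 1, 1, 1, 1, -1, 1, 1, 1, -1, 1, -1, 1].
Row 14 of H: [1, -1, -1, 1, -1, 1, -1, 1, 1, 1, -1, 1, -1, -1, -1, -1].
(H·H^T)[3][3] = Σ_j H[3][j]·H[3][j] = (1)² + (1)² + (-1)² + (-1)² + (1)² + (1)² + (1)² + (1)² + (-1)² + (1)² + (1)² + (1)² + (-1)² + (1)² + (-1)² + (1)² = 1 + 1 + 1 + 1 + 1 + 1 + 1 + 1 + 1 + 1 + 1 + 1 + 1 + 1 + 1 + 1 = 16.
(H·H^T)[3][14] = Σ_j H[3][j]·H[14][j] = (1)·(1) + (1)·(-1) + (-1)·(-1) + (-1)·(1) + (1)·(-1) + (1)·(1) + (1)·(-1) + (1)·(1) + (-1)·(1) + (1)·(1) + (1)·(-1) + (1)·(1) + (-1)·(-1) + (1)·(-1) + (-1)·(-1) + (1)·(-1) = 1 + -1 + 1 + -1 + -1 + 1 + -1 + 1 + -1 + 1 + -1 + 1 + 1 + -1 + 1 + -1 = 0.
So rows 3 and 14 are orthogonal; the diagonal entry equals n = 16.

(3,3) entry = 16; (3,14) entry = 0.


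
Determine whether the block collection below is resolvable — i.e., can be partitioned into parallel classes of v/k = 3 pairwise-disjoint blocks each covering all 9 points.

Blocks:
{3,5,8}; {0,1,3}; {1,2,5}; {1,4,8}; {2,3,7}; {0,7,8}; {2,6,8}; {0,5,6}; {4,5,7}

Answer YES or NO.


v = 9, block size k = 3, number of blocks = 9.
For resolvability, blocks must partition into parallel classes of size v/k = 3.
Total blocks must therefore be a multiple of 3: 9 = 3·3 + 0 ⇒ divisible ✓.
Consider block {3,5,8}. It intersects every other block in the collection, so no parallel class of size 3 can contain it.
Since every block must belong to some parallel class in a resolution, the collection cannot be partitioned into parallel classes.
Resolvable? NO.

NO


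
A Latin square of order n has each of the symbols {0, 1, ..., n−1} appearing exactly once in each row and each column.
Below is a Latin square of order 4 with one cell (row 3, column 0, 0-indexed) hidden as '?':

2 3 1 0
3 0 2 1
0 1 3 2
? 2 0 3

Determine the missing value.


Row 3 contains symbols [0, 2, 3] — missing [1].
Column 0 contains symbols [0, 2, 3] — missing [1].
The missing symbol must appear in both missing sets; intersection = [1].
Therefore the hidden value is 1.

Missing value = 1.


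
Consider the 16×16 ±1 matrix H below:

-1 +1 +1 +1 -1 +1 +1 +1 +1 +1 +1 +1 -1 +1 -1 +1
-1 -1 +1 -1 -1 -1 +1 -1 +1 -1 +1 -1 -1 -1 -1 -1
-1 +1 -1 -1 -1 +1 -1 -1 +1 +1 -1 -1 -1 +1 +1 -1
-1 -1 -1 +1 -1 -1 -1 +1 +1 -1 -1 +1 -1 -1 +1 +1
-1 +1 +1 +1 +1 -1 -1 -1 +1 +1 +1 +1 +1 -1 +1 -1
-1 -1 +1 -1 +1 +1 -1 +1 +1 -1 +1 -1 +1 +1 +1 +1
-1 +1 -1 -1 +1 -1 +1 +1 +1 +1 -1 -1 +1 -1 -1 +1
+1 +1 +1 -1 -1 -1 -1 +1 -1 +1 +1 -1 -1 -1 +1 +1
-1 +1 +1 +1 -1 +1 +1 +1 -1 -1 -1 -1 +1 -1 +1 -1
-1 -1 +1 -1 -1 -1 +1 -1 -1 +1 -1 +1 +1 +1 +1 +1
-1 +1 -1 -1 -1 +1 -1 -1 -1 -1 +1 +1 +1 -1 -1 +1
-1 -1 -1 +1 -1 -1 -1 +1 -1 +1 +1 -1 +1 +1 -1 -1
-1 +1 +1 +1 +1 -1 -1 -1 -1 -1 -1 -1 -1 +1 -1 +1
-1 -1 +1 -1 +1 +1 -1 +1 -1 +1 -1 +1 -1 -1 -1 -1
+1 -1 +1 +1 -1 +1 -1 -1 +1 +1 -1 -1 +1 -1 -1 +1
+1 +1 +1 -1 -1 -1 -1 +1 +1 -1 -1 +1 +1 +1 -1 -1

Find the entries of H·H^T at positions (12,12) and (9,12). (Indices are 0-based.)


Row 9 of H: [-1, -1, 1, -1, -1, -1, 1, -1, -1, 1, -1, 1, 1, 1, 1, 1].
Row 12 of H: [-1, 1, 1, 1, 1, -1, -1, -1, -1, -1, -1, -1, -1, 1, -1, 1].
(H·H^T)[12][12] = Σ_j H[12][j]·H[12][j] = (-1)² + (1)² + (1)² + (1)² + (1)² + (-1)² + (-1)² + (-1)² + (-1)² + (-1)² + (-1)² + (-1)² + (-1)² + (1)² + (-1)² + (1)² = 1 + 1 + 1 + 1 + 1 + 1 + 1 + 1 + 1 + 1 + 1 + 1 + 1 + 1 + 1 + 1 = 16.
(H·H^T)[9][12] = Σ_j H[9][j]·H[12][j] = (-1)·(-1) + (-1)·(1) + (1)·(1) + (-1)·(1) + (-1)·(1) + (-1)·(-1) + (1)·(-1) + (-1)·(-1) + (-1)·(-1) + (1)·(-1) + (-1)·(-1) + (1)·(-1) + (1)·(-1) + (1)·(1) + (1)·(-1) + (1)·(1) = 1 + -1 + 1 + -1 + -1 + 1 + -1 + 1 + 1 + -1 + 1 + -1 + -1 + 1 + -1 + 1 = 0.
So rows 9 and 12 are orthogonal; the diagonal entry equals n = 16.

(12,12) entry = 16; (9,12) entry = 0.


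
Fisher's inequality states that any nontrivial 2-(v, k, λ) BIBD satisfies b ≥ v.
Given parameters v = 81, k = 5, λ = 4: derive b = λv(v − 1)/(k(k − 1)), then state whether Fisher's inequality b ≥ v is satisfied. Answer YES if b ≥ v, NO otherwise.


r = λ(v − 1)/(k − 1) = 4·80/4 = 80.
b = vr/k = 81·80/5 = 1296.
Fisher's inequality: b ≥ v ⇔ 1296 ≥ 81? YES.

YES


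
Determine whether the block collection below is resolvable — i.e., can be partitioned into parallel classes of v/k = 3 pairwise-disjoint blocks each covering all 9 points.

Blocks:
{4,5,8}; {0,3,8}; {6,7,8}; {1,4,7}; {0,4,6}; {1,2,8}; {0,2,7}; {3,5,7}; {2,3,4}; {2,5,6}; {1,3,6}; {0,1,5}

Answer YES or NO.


v = 9, block size k = 3, number of blocks = 12.
For resolvability, blocks must partition into parallel classes of size v/k = 3.
Total blocks must therefore be a multiple of 3: 12 = 3·4 + 0 ⇒ divisible ✓.
Greedy packing gives 4 candidate class(es). Each should be a full parallel class (size 3, covers all 9 points).
  Class 1 (3 blocks): {4,5,8}; {0,2,7}; {1,3,6}. Points covered: [0, 1, 2, 3, 4, 5, 6, 7, 8].
  Class 2 (3 blocks): {0,3,8}; {1,4,7}; {2,5,6}. Points covered: [0, 1, 2, 3, 4, 5, 6, 7, 8].
  Class 3 (3 blocks): {6,7,8}; {2,3,4}; {0,1,5}. Points covered: [0, 1, 2, 3, 4, 5, 6, 7, 8].
  Class 4 (3 blocks): {0,4,6}; {1,2,8}; {3,5,7}. Points covered: [0, 1, 2, 3, 4, 5, 6, 7, 8].
All classes full (size 3)? YES. All classes cover every point? YES.
Resolvable? YES.

YES


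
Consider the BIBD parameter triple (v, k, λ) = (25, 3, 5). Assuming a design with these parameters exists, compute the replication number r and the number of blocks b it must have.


Any 2-(v, k, λ) BIBD satisfies two necessary conditions:
  (i)  Each point sits in r blocks, and counting incidences through any fixed point gives r(k − 1) = λ(v − 1), so r = λ(v − 1)/(k − 1).
  (ii) Total incidences bk = vr, so b = vr/k.
Step 1: r = λ(v − 1)/(k − 1) = 5·(25 − 1)/(3 − 1) = 5·24/2 = 120/2 = 60.
Step 2: b = vr/k = 25·60/3 = 1500/3 = 500.
Check integrality: r = 60 ∈ Z ✓, b = 500 ∈ Z ✓.
(These identities are necessary conditions: they determine r and b for any design with these parameters, but do not by themselves prove that one exists.)

r = 60, b = 500.


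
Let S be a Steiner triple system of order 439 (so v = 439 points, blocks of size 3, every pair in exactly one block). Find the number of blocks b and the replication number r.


An STS(v) is a 2-(v, 3, 1) BIBD: block size k = 3, λ = 1.
Replication: r(k − 1) = λ(v − 1) ⇒ r·2 = 439 − 1 = 438 ⇒ r = 219.
Block count: b = v(v − 1)/6 = 439·438/6 = 192282/6 = 32047.
(Check via bk = vr: 32047·3 = 96141 = 439·219 = 96141 ✓.)

r = 219, b = 32047.


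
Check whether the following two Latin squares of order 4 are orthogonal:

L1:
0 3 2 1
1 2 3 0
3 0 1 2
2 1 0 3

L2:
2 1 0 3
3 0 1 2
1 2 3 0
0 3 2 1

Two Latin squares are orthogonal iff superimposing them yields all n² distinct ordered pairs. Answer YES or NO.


Form the n² = 16 superimposed pairs (L1[i][j], L2[i][j]), row by row (rows and columns indexed from 0):
row 0: (0,2) (3,1) (2,0) (1,3)
row 1: (1,3) (2,0) (3,1) (0,2)
row 2: (3,1) (0,2) (1,3) (2,0)
row 3: (2,0) (1,3) (0,2) (3,1)
Orthogonality requires all 16 pairs distinct.
But the pair (1,3) repeats: cell (0,3) has L1 = 1, L2 = 3, and cell (1,0) has L1 = 1, L2 = 3.
A repeated pair means some other pair never occurs (only 4 distinct pairs out of 16), so the squares are not orthogonal.
Conclusion: NO.

NO


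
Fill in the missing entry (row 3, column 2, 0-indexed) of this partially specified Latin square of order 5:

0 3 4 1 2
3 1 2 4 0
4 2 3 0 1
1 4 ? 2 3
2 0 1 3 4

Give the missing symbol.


Row 3 contains symbols [1, 2, 3, 4] — missing [0].
Column 2 contains symbols [1, 2, 3, 4] — missing [0].
The missing symbol must appear in both missing sets; intersection = [0].
Therefore the hidden value is 0.

Missing value = 0.


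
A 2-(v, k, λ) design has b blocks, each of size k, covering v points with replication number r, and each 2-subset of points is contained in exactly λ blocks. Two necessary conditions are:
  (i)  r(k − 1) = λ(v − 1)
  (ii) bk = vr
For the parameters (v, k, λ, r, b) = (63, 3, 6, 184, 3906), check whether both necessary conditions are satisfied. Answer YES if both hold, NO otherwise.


Condition (i): r(k − 1) = 184·2 = 368; λ(v − 1) = 6·62 = 372. Match? NO.
Condition (ii): bk = 3906·3 = 11718; vr = 63·184 = 11592. Match? NO.
Both conditions hold? NO.

NO


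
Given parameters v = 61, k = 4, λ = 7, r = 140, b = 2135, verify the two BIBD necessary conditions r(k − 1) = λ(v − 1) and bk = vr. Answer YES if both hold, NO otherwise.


Condition (i): r(k − 1) = 140·3 = 420; λ(v − 1) = 7·60 = 420. Match? YES.
Condition (ii): bk = 2135·4 = 8540; vr = 61·140 = 8540. Match? YES.
Both conditions hold? YES.

YES


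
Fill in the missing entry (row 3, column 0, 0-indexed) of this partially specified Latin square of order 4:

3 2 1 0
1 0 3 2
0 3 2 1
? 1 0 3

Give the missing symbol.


Row 3 contains symbols [0, 1, 3] — missing [2].
Column 0 contains symbols [0, 1, 3] — missing [2].
The missing symbol must appear in both missing sets; intersection = [2].
Therefore the hidden value is 2.

Missing value = 2.


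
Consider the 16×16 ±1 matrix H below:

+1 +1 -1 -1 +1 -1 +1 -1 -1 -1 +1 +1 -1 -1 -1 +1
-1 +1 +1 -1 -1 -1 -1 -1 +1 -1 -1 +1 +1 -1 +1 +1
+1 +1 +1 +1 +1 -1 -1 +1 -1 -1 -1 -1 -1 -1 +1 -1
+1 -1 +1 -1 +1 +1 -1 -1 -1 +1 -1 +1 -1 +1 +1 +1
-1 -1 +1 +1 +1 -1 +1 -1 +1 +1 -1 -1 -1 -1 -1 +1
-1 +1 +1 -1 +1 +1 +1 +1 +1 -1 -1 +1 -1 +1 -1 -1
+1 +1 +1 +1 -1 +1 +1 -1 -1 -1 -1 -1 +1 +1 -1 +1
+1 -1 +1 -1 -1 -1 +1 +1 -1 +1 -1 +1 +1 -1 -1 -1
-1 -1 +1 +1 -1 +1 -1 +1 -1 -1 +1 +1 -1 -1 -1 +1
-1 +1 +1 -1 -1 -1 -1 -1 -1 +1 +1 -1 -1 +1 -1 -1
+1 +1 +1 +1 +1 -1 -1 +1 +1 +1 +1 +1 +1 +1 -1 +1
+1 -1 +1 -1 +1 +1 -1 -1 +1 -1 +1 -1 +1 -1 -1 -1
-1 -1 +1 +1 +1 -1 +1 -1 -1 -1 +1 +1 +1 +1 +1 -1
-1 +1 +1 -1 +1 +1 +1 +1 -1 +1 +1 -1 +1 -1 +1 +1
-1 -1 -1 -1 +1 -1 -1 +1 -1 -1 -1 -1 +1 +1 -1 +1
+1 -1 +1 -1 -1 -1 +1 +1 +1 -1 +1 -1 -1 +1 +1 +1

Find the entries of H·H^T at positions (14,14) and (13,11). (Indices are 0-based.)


Row 11 of H: [1, -1, 1, -1, 1, 1, -1, -1, 1, -1, 1, -1, 1, -1, -1, -1].
Row 13 of H: [-1, 1, 1, -1, 1, 1, 1, 1, -1, 1, 1, -1, 1, -1, 1, 1].
Row 14 of H: [-1, -1, -1, -1, 1, -1, -1, 1, -1, -1, -1, -1, 1, 1, -1, 1].
(H·H^T)[14][14] = Σ_j H[14][j]·H[14][j] = (-1)² + (-1)² + (-1)² + (-1)² + (1)² + (-1)² + (-1)² + (1)² + (-1)² + (-1)² + (-1)² + (-1)² + (1)² + (1)² + (-1)² + (1)² = 1 + 1 + 1 + 1 + 1 + 1 + 1 + 1 + 1 + 1 + 1 + 1 + 1 + 1 + 1 + 1 = 16.
(H·H^T)[13][11] = Σ_j H[13][j]·H[11][j] = (-1)·(1) + (1)·(-1) + (1)·(1) + (-1)·(-1) + (1)·(1) + (1)·(1) + (1)·(-1) + (1)·(-1) + (-1)·(1) + (1)·(-1) + (1)·(1) + (-1)·(-1) + (1)·(1) + (-1)·(-1) + (1)·(-1) + (1)·(-1) = -1 + -1 + 1 + 1 + 1 + 1 + -1 + -1 + -1 + -1 + 1 + 1 + 1 + 1 + -1 + -1 = 0.
So rows 13 and 11 are orthogonal; the diagonal entry equals n = 16.

(14,14) entry = 16; (13,11) entry = 0.
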